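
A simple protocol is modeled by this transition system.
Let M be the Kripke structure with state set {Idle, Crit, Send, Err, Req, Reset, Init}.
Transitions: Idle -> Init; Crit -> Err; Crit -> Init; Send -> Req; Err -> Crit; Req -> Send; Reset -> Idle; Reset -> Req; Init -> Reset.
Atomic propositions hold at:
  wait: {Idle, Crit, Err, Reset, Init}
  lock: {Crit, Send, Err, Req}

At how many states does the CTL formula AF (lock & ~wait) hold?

2

Sat(~wait) = {Send, Req}
Sat(lock & ~wait) = {Send, Req}
AF (lock & ~wait): least fixpoint, start Z0 = {Send, Req}, add states with every successor in Z. Already a fixed point.
Sat(AF (lock & ~wait)) = {Send, Req}
|Sat(AF (lock & ~wait))| = |{Send, Req}| = 2.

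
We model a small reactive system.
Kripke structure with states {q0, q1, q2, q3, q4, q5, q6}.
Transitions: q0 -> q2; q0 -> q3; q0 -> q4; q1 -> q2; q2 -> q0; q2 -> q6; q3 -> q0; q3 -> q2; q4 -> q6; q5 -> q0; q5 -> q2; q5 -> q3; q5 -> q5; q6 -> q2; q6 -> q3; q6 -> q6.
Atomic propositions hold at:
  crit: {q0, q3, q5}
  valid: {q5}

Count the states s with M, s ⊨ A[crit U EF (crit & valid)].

1

Sat(crit & valid) = {q5}
EF (crit & valid): least fixpoint, start Z0 = {q5}, add states with some successor in Z. Already a fixed point.
Sat(EF (crit & valid)) = {q5}
A[crit U EF (crit & valid)]: least fixpoint, start Z0 = Sat(EF (crit & valid)) = {q5}, add states in Sat(crit) with every successor in Z. Already a fixed point.
Sat(A[crit U EF (crit & valid)]) = {q5}
|Sat(A[crit U EF (crit & valid)])| = |{q5}| = 1.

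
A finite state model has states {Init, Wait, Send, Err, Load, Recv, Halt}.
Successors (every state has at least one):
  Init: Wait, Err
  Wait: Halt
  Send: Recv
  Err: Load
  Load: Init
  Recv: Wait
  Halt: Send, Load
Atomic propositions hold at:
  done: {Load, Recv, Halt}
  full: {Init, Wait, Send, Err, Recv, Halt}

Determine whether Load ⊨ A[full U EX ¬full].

Sat(¬full) = {Load}
Sat(EX ¬full) = {s : some successor in {Load}} = {Err, Halt}
A[full U EX ¬full]: least fixpoint, start Z0 = Sat(EX ¬full) = {Err, Halt}, add states in Sat(full) with every successor in Z. Z1 = {Wait, Err, Halt}; Z2 = {Init, Wait, Err, Recv, Halt}; Z3 = {Init, Wait, Send, Err, Recv, Halt}; fixed.
Sat(A[full U EX ¬full]) = {Init, Wait, Send, Err, Recv, Halt}
Load ∉ Sat(A[full U EX ¬full]) = {Init, Wait, Send, Err, Recv, Halt}, so the formula does not hold at Load.

No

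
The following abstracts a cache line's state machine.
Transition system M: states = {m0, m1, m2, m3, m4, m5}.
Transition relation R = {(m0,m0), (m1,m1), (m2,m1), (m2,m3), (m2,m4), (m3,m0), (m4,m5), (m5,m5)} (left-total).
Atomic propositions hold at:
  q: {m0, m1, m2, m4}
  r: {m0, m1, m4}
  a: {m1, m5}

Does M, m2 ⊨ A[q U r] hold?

No

A[q U r]: least fixpoint, start Z0 = Sat(r) = {m0, m1, m4}, add states in Sat(q) with every successor in Z. Already a fixed point.
Sat(A[q U r]) = {m0, m1, m4}
m2 ∉ Sat(A[q U r]) = {m0, m1, m4}, so the formula does not hold at m2.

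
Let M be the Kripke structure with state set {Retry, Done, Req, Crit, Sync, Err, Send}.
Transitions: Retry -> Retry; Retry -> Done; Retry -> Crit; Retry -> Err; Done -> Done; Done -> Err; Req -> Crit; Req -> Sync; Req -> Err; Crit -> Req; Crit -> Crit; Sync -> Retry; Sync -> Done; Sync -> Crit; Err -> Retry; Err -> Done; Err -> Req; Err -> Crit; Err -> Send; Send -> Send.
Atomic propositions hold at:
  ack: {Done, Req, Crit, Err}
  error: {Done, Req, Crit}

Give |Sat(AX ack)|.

Sat(AX ack) = {s : every successor in {Done, Req, Crit, Err}} = {Done, Crit}
|Sat(AX ack)| = |{Done, Crit}| = 2.

2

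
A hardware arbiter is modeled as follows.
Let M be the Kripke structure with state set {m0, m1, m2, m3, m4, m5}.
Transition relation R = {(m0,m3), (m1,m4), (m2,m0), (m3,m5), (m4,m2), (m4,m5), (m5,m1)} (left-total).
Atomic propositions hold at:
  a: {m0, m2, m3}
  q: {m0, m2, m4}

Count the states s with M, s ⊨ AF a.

3

AF a: least fixpoint, start Z0 = {m0, m2, m3}, add states with every successor in Z. Already a fixed point.
Sat(AF a) = {m0, m2, m3}
|Sat(AF a)| = |{m0, m2, m3}| = 3.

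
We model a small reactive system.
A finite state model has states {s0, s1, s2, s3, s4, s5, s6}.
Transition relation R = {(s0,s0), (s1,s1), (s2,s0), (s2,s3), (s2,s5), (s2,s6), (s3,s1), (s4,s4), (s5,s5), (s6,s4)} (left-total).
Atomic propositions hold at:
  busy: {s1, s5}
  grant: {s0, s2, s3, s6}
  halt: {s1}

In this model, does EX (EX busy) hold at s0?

Sat(EX busy) = {s : some successor in {s1, s5}} = {s1, s2, s3, s5}
Sat(EX (EX busy)) = {s : some successor in {s1, s2, s3, s5}} = {s1, s2, s3, s5}
s0 ∉ Sat(EX (EX busy)) = {s1, s2, s3, s5}, so the formula does not hold at s0.

No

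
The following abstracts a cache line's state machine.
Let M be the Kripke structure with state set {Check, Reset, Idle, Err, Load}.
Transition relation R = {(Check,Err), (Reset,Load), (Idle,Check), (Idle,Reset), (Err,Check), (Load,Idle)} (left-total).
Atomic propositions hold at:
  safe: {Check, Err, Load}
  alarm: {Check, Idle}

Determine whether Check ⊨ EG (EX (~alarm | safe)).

Sat(~alarm) = {Reset, Err, Load}
Sat(~alarm | safe) = {Check, Reset, Err, Load}
Sat(EX (~alarm | safe)) = {s : some successor in {Check, Reset, Err, Load}} = {Check, Reset, Idle, Err}
EG (EX (~alarm | safe)): greatest fixpoint, start Z0 = {Check, Reset, Idle, Err}, keep only states in Sat with some successor in Z. Z1 = {Check, Idle, Err}; fixed.
Sat(EG (EX (~alarm | safe))) = {Check, Idle, Err}
Check ∈ Sat(EG (EX (~alarm | safe))) = {Check, Idle, Err}, so the formula holds at Check.

Yes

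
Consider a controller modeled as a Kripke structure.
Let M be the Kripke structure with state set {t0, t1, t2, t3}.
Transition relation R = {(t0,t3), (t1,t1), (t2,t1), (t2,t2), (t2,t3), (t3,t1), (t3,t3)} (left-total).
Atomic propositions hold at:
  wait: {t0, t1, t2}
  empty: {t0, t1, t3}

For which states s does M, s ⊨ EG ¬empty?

{t2}

Sat(¬empty) = {t2}
EG ¬empty: greatest fixpoint, start Z0 = {t2}, keep only states in Sat with some successor in Z. Already a fixed point.
Sat(EG ¬empty) = {t2}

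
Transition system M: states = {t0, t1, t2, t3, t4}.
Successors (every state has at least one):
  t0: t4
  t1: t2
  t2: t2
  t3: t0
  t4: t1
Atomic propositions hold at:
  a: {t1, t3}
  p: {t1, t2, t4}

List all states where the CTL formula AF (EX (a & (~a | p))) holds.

{t0, t3, t4}

Sat(~a) = {t0, t2, t4}
Sat(~a | p) = {t0, t1, t2, t4}
Sat(a & (~a | p)) = {t1}
Sat(EX (a & (~a | p))) = {s : some successor in {t1}} = {t4}
AF (EX (a & (~a | p))): least fixpoint, start Z0 = {t4}, add states with every successor in Z. Z1 = {t0, t4}; Z2 = {t0, t3, t4}; fixed.
Sat(AF (EX (a & (~a | p)))) = {t0, t3, t4}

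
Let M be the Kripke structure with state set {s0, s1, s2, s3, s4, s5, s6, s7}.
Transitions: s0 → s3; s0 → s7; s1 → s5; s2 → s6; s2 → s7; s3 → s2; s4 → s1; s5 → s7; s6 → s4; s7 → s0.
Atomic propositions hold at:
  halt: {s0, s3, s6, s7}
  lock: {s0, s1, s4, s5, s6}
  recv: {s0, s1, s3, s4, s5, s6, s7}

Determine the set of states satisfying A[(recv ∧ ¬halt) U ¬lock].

{s1, s2, s3, s4, s5, s7}

Sat(¬halt) = {s1, s2, s4, s5}
Sat(recv ∧ ¬halt) = {s1, s4, s5}
Sat(¬lock) = {s2, s3, s7}
A[(recv ∧ ¬halt) U ¬lock]: least fixpoint, start Z0 = Sat(¬lock) = {s2, s3, s7}, add states in Sat(recv ∧ ¬halt) with every successor in Z. Z1 = {s2, s3, s5, s7}; Z2 = {s1, s2, s3, s5, s7}; Z3 = {s1, s2, s3, s4, s5, s7}; fixed.
Sat(A[(recv ∧ ¬halt) U ¬lock]) = {s1, s2, s3, s4, s5, s7}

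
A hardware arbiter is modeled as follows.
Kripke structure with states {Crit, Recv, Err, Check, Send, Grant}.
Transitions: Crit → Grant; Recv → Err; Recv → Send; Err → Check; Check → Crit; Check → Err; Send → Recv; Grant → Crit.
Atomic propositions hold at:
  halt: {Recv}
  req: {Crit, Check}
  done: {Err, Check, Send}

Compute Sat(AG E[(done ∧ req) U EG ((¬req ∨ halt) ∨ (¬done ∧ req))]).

Sat(done ∧ req) = {Check}
Sat(¬req) = {Recv, Err, Send, Grant}
Sat(¬req ∨ halt) = {Recv, Err, Send, Grant}
Sat(¬done) = {Crit, Recv, Grant}
Sat(¬done ∧ req) = {Crit}
Sat((¬req ∨ halt) ∨ (¬done ∧ req)) = {Crit, Recv, Err, Send, Grant}
EG ((¬req ∨ halt) ∨ (¬done ∧ req)): greatest fixpoint, start Z0 = {Crit, Recv, Err, Send, Grant}, keep only states in Sat with some successor in Z. Z1 = {Crit, Recv, Send, Grant}; fixed.
Sat(EG ((¬req ∨ halt) ∨ (¬done ∧ req))) = {Crit, Recv, Send, Grant}
E[(done ∧ req) U EG ((¬req ∨ halt) ∨ (¬done ∧ req))]: least fixpoint, start Z0 = Sat(EG ((¬req ∨ halt) ∨ (¬done ∧ req))) = {Crit, Recv, Send, Grant}, add states in Sat(done ∧ req) with some successor in Z. Z1 = {Crit, Recv, Check, Send, Grant}; fixed.
Sat(E[(done ∧ req) U EG ((¬req ∨ halt) ∨ (¬done ∧ req))]) = {Crit, Recv, Check, Send, Grant}
AG E[(done ∧ req) U EG ((¬req ∨ halt) ∨ (¬done ∧ req))]: greatest fixpoint, start Z0 = {Crit, Recv, Check, Send, Grant}, keep only states in Sat with every successor in Z. Z1 = {Crit, Send, Grant}; Z2 = {Crit, Grant}; fixed.
Sat(AG E[(done ∧ req) U EG ((¬req ∨ halt) ∨ (¬done ∧ req))]) = {Crit, Grant}

{Crit, Grant}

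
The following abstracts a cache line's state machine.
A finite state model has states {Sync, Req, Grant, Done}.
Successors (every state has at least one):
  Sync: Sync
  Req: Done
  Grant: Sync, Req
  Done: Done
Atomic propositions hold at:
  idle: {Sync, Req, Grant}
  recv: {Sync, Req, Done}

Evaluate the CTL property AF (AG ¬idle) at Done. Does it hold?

Yes

Sat(¬idle) = {Done}
AG ¬idle: greatest fixpoint, start Z0 = {Done}, keep only states in Sat with every successor in Z. Already a fixed point.
Sat(AG ¬idle) = {Done}
AF (AG ¬idle): least fixpoint, start Z0 = {Done}, add states with every successor in Z. Z1 = {Req, Done}; fixed.
Sat(AF (AG ¬idle)) = {Req, Done}
Done ∈ Sat(AF (AG ¬idle)) = {Req, Done}, so the formula holds at Done.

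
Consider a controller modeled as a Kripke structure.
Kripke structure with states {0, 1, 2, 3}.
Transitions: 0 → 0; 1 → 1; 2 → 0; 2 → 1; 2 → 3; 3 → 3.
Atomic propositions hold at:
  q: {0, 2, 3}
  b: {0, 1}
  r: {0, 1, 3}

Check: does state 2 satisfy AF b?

AF b: least fixpoint, start Z0 = {0, 1}, add states with every successor in Z. Already a fixed point.
Sat(AF b) = {0, 1}
2 ∉ Sat(AF b) = {0, 1}, so the formula does not hold at 2.

No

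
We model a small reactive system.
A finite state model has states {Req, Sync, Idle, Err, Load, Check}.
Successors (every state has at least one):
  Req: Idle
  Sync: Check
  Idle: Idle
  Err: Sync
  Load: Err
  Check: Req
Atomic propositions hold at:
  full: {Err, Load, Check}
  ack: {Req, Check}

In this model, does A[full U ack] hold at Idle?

No

A[full U ack]: least fixpoint, start Z0 = Sat(ack) = {Req, Check}, add states in Sat(full) with every successor in Z. Already a fixed point.
Sat(A[full U ack]) = {Req, Check}
Idle ∉ Sat(A[full U ack]) = {Req, Check}, so the formula does not hold at Idle.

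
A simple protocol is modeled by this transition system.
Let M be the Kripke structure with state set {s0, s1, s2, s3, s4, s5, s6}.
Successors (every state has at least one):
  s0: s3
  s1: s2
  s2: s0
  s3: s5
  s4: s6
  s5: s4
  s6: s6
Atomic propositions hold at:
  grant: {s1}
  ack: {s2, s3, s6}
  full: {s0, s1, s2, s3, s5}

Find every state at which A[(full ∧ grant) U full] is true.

Sat(full ∧ grant) = {s1}
A[(full ∧ grant) U full]: least fixpoint, start Z0 = Sat(full) = {s0, s1, s2, s3, s5}, add states in Sat(full ∧ grant) with every successor in Z. Already a fixed point.
Sat(A[(full ∧ grant) U full]) = {s0, s1, s2, s3, s5}

{s0, s1, s2, s3, s5}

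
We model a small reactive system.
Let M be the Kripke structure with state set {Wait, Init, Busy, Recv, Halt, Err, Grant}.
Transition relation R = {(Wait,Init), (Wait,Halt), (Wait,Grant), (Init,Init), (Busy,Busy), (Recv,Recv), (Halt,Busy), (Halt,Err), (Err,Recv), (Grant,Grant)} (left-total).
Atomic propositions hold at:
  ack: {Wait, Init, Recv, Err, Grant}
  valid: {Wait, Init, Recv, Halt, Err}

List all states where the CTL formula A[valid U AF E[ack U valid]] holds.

E[ack U valid]: least fixpoint, start Z0 = Sat(valid) = {Wait, Init, Recv, Halt, Err}, add states in Sat(ack) with some successor in Z. Already a fixed point.
Sat(E[ack U valid]) = {Wait, Init, Recv, Halt, Err}
AF E[ack U valid]: least fixpoint, start Z0 = {Wait, Init, Recv, Halt, Err}, add states with every successor in Z. Already a fixed point.
Sat(AF E[ack U valid]) = {Wait, Init, Recv, Halt, Err}
A[valid U AF E[ack U valid]]: least fixpoint, start Z0 = Sat(AF E[ack U valid]) = {Wait, Init, Recv, Halt, Err}, add states in Sat(valid) with every successor in Z. Already a fixed point.
Sat(A[valid U AF E[ack U valid]]) = {Wait, Init, Recv, Halt, Err}

{Wait, Init, Recv, Halt, Err}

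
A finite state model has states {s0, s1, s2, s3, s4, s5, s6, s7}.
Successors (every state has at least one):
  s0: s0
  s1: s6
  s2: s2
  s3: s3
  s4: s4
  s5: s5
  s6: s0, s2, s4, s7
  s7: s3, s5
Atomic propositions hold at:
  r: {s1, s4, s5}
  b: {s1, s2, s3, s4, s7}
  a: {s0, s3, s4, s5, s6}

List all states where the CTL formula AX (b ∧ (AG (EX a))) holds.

{s3, s4}

Sat(EX a) = {s : some successor in {s0, s3, s4, s5, s6}} = {s0, s1, s3, s4, s5, s6, s7}
AG (EX a): greatest fixpoint, start Z0 = {s0, s1, s3, s4, s5, s6, s7}, keep only states in Sat with every successor in Z. Z1 = {s0, s1, s3, s4, s5, s7}; Z2 = {s0, s3, s4, s5, s7}; fixed.
Sat(AG (EX a)) = {s0, s3, s4, s5, s7}
Sat(b ∧ (AG (EX a))) = {s3, s4, s7}
Sat(AX (b ∧ (AG (EX a)))) = {s : every successor in {s3, s4, s7}} = {s3, s4}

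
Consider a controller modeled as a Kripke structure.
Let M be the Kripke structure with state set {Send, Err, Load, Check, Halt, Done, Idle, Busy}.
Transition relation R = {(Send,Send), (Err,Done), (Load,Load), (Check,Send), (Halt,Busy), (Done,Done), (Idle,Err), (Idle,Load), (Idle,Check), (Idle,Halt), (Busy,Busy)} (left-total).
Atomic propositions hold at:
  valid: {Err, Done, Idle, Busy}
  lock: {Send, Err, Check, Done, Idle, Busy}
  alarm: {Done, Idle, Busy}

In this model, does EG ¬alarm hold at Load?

Yes

Sat(¬alarm) = {Send, Err, Load, Check, Halt}
EG ¬alarm: greatest fixpoint, start Z0 = {Send, Err, Load, Check, Halt}, keep only states in Sat with some successor in Z. Z1 = {Send, Load, Check}; fixed.
Sat(EG ¬alarm) = {Send, Load, Check}
Load ∈ Sat(EG ¬alarm) = {Send, Load, Check}, so the formula holds at Load.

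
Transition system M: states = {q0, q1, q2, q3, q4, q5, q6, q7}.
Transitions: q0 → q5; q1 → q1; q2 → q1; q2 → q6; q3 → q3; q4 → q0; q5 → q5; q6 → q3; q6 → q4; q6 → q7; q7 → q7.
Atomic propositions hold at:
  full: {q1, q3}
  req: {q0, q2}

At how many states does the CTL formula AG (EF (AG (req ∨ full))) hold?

Sat(req ∨ full) = {q0, q1, q2, q3}
AG (req ∨ full): greatest fixpoint, start Z0 = {q0, q1, q2, q3}, keep only states in Sat with every successor in Z. Z1 = {q1, q3}; fixed.
Sat(AG (req ∨ full)) = {q1, q3}
EF (AG (req ∨ full)): least fixpoint, start Z0 = {q1, q3}, add states with some successor in Z. Z1 = {q1, q2, q3, q6}; fixed.
Sat(EF (AG (req ∨ full))) = {q1, q2, q3, q6}
AG (EF (AG (req ∨ full))): greatest fixpoint, start Z0 = {q1, q2, q3, q6}, keep only states in Sat with every successor in Z. Z1 = {q1, q2, q3}; Z2 = {q1, q3}; fixed.
Sat(AG (EF (AG (req ∨ full)))) = {q1, q3}
|Sat(AG (EF (AG (req ∨ full))))| = |{q1, q3}| = 2.

2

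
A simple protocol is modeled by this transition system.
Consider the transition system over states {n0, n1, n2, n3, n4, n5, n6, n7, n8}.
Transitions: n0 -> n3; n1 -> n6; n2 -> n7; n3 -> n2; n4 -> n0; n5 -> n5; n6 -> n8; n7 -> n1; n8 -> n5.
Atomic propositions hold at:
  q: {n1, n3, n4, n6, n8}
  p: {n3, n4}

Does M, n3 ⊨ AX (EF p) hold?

EF p: least fixpoint, start Z0 = {n3, n4}, add states with some successor in Z. Z1 = {n0, n3, n4}; fixed.
Sat(EF p) = {n0, n3, n4}
Sat(AX (EF p)) = {s : every successor in {n0, n3, n4}} = {n0, n4}
n3 ∉ Sat(AX (EF p)) = {n0, n4}, so the formula does not hold at n3.

No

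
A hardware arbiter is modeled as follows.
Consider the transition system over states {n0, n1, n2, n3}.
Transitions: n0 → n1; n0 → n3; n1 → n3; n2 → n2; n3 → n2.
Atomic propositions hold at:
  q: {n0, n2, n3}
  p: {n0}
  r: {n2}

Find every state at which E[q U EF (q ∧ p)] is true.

Sat(q ∧ p) = {n0}
EF (q ∧ p): least fixpoint, start Z0 = {n0}, add states with some successor in Z. Already a fixed point.
Sat(EF (q ∧ p)) = {n0}
E[q U EF (q ∧ p)]: least fixpoint, start Z0 = Sat(EF (q ∧ p)) = {n0}, add states in Sat(q) with some successor in Z. Already a fixed point.
Sat(E[q U EF (q ∧ p)]) = {n0}

{n0}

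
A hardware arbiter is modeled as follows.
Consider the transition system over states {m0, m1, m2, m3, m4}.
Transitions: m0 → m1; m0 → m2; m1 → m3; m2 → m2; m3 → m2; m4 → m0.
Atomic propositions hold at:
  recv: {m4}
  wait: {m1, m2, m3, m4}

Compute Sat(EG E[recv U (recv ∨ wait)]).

Sat(recv ∨ wait) = {m1, m2, m3, m4}
E[recv U (recv ∨ wait)]: least fixpoint, start Z0 = Sat((recv ∨ wait)) = {m1, m2, m3, m4}, add states in Sat(recv) with some successor in Z. Already a fixed point.
Sat(E[recv U (recv ∨ wait)]) = {m1, m2, m3, m4}
EG E[recv U (recv ∨ wait)]: greatest fixpoint, start Z0 = {m1, m2, m3, m4}, keep only states in Sat with some successor in Z. Z1 = {m1, m2, m3}; fixed.
Sat(EG E[recv U (recv ∨ wait)]) = {m1, m2, m3}

{m1, m2, m3}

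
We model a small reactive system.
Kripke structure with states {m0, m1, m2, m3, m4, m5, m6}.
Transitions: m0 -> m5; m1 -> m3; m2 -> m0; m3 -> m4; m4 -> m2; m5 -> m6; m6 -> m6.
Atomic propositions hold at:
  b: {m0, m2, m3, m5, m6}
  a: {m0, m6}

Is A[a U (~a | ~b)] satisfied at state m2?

Yes

Sat(~a) = {m1, m2, m3, m4, m5}
Sat(~b) = {m1, m4}
Sat(~a | ~b) = {m1, m2, m3, m4, m5}
A[a U (~a | ~b)]: least fixpoint, start Z0 = Sat((~a | ~b)) = {m1, m2, m3, m4, m5}, add states in Sat(a) with every successor in Z. Z1 = {m0, m1, m2, m3, m4, m5}; fixed.
Sat(A[a U (~a | ~b)]) = {m0, m1, m2, m3, m4, m5}
m2 ∈ Sat(A[a U (~a | ~b)]) = {m0, m1, m2, m3, m4, m5}, so the formula holds at m2.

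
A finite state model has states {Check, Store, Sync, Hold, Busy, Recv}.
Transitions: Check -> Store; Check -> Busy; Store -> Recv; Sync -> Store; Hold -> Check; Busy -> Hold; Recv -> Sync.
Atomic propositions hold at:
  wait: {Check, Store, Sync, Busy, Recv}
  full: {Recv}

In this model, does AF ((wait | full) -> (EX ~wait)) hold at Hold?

Yes

Sat(wait | full) = {Check, Store, Sync, Busy, Recv}
Sat(~wait) = {Hold}
Sat(EX ~wait) = {s : some successor in {Hold}} = {Busy}
Sat((wait | full) -> (EX ~wait)) = {Hold, Busy}
AF ((wait | full) -> (EX ~wait)): least fixpoint, start Z0 = {Hold, Busy}, add states with every successor in Z. Already a fixed point.
Sat(AF ((wait | full) -> (EX ~wait))) = {Hold, Busy}
Hold ∈ Sat(AF ((wait | full) -> (EX ~wait))) = {Hold, Busy}, so the formula holds at Hold.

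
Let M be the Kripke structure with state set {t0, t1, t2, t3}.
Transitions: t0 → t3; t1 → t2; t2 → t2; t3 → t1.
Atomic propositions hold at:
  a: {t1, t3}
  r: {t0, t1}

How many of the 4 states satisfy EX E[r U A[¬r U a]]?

2

Sat(¬r) = {t2, t3}
A[¬r U a]: least fixpoint, start Z0 = Sat(a) = {t1, t3}, add states in Sat(¬r) with every successor in Z. Already a fixed point.
Sat(A[¬r U a]) = {t1, t3}
E[r U A[¬r U a]]: least fixpoint, start Z0 = Sat(A[¬r U a]) = {t1, t3}, add states in Sat(r) with some successor in Z. Z1 = {t0, t1, t3}; fixed.
Sat(E[r U A[¬r U a]]) = {t0, t1, t3}
Sat(EX E[r U A[¬r U a]]) = {s : some successor in {t0, t1, t3}} = {t0, t3}
|Sat(EX E[r U A[¬r U a]])| = |{t0, t3}| = 2.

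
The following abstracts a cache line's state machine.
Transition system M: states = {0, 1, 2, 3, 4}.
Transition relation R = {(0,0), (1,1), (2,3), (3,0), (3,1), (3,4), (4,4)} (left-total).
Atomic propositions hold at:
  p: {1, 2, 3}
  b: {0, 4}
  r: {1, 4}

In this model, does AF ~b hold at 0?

Sat(~b) = {1, 2, 3}
AF ~b: least fixpoint, start Z0 = {1, 2, 3}, add states with every successor in Z. Already a fixed point.
Sat(AF ~b) = {1, 2, 3}
0 ∉ Sat(AF ~b) = {1, 2, 3}, so the formula does not hold at 0.

No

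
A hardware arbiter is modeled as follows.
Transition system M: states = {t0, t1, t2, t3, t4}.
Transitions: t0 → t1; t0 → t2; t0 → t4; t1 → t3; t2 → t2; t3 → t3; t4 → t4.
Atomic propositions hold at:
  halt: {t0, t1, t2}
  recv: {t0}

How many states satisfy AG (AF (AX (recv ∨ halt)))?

Sat(recv ∨ halt) = {t0, t1, t2}
Sat(AX (recv ∨ halt)) = {s : every successor in {t0, t1, t2}} = {t2}
AF (AX (recv ∨ halt)): least fixpoint, start Z0 = {t2}, add states with every successor in Z. Already a fixed point.
Sat(AF (AX (recv ∨ halt))) = {t2}
AG (AF (AX (recv ∨ halt))): greatest fixpoint, start Z0 = {t2}, keep only states in Sat with every successor in Z. Already a fixed point.
Sat(AG (AF (AX (recv ∨ halt)))) = {t2}
|Sat(AG (AF (AX (recv ∨ halt))))| = |{t2}| = 1.

1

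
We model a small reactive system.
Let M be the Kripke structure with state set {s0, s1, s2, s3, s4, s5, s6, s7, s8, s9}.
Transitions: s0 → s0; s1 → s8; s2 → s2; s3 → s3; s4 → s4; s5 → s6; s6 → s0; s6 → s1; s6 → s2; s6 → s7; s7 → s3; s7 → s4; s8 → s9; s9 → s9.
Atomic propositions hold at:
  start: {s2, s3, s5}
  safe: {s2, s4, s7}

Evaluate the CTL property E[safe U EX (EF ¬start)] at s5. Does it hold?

Yes

Sat(¬start) = {s0, s1, s4, s6, s7, s8, s9}
EF ¬start: least fixpoint, start Z0 = {s0, s1, s4, s6, s7, s8, s9}, add states with some successor in Z. Z1 = {s0, s1, s4, s5, s6, s7, s8, s9}; fixed.
Sat(EF ¬start) = {s0, s1, s4, s5, s6, s7, s8, s9}
Sat(EX (EF ¬start)) = {s : some successor in {s0, s1, s4, s5, s6, s7, s8, s9}} = {s0, s1, s4, s5, s6, s7, s8, s9}
E[safe U EX (EF ¬start)]: least fixpoint, start Z0 = Sat(EX (EF ¬start)) = {s0, s1, s4, s5, s6, s7, s8, s9}, add states in Sat(safe) with some successor in Z. Already a fixed point.
Sat(E[safe U EX (EF ¬start)]) = {s0, s1, s4, s5, s6, s7, s8, s9}
s5 ∈ Sat(E[safe U EX (EF ¬start)]) = {s0, s1, s4, s5, s6, s7, s8, s9}, so the formula holds at s5.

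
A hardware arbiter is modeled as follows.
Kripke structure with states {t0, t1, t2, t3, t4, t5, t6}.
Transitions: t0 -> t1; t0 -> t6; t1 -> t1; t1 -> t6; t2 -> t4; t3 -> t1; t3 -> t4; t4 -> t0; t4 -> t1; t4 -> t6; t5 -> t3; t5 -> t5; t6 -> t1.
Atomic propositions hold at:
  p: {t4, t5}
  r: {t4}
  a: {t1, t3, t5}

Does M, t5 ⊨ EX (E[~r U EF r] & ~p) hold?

Yes

Sat(~r) = {t0, t1, t2, t3, t5, t6}
EF r: least fixpoint, start Z0 = {t4}, add states with some successor in Z. Z1 = {t2, t3, t4}; Z2 = {t2, t3, t4, t5}; fixed.
Sat(EF r) = {t2, t3, t4, t5}
E[~r U EF r]: least fixpoint, start Z0 = Sat(EF r) = {t2, t3, t4, t5}, add states in Sat(~r) with some successor in Z. Already a fixed point.
Sat(E[~r U EF r]) = {t2, t3, t4, t5}
Sat(~p) = {t0, t1, t2, t3, t6}
Sat(E[~r U EF r] & ~p) = {t2, t3}
Sat(EX (E[~r U EF r] & ~p)) = {s : some successor in {t2, t3}} = {t5}
t5 ∈ Sat(EX (E[~r U EF r] & ~p)) = {t5}, so the formula holds at t5.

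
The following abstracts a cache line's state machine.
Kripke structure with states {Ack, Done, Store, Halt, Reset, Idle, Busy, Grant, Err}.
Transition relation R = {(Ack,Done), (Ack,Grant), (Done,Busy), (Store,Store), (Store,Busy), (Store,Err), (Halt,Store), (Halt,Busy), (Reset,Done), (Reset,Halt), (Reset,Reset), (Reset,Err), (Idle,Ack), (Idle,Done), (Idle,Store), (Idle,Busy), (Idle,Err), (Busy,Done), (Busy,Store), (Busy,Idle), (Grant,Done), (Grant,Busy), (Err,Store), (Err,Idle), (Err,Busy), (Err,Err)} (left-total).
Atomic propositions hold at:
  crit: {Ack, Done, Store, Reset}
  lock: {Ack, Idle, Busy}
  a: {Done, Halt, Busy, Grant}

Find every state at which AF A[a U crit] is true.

{Ack, Done, Store, Reset}

A[a U crit]: least fixpoint, start Z0 = Sat(crit) = {Ack, Done, Store, Reset}, add states in Sat(a) with every successor in Z. Already a fixed point.
Sat(A[a U crit]) = {Ack, Done, Store, Reset}
AF A[a U crit]: least fixpoint, start Z0 = {Ack, Done, Store, Reset}, add states with every successor in Z. Already a fixed point.
Sat(AF A[a U crit]) = {Ack, Done, Store, Reset}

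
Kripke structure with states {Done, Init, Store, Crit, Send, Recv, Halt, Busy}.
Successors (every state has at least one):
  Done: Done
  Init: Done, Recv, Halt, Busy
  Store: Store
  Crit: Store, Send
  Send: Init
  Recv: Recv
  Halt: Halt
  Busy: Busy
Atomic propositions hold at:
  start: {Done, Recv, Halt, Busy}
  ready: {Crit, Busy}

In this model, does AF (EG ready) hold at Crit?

EG ready: greatest fixpoint, start Z0 = {Crit, Busy}, keep only states in Sat with some successor in Z. Z1 = {Busy}; fixed.
Sat(EG ready) = {Busy}
AF (EG ready): least fixpoint, start Z0 = {Busy}, add states with every successor in Z. Already a fixed point.
Sat(AF (EG ready)) = {Busy}
Crit ∉ Sat(AF (EG ready)) = {Busy}, so the formula does not hold at Crit.

No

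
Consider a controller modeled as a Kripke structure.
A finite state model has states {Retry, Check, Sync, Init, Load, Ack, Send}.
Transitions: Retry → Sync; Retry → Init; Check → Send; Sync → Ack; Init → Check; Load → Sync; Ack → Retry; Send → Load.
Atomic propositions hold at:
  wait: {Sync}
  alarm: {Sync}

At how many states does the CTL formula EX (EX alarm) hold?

Sat(EX alarm) = {s : some successor in {Sync}} = {Retry, Load}
Sat(EX (EX alarm)) = {s : some successor in {Retry, Load}} = {Ack, Send}
|Sat(EX (EX alarm))| = |{Ack, Send}| = 2.

2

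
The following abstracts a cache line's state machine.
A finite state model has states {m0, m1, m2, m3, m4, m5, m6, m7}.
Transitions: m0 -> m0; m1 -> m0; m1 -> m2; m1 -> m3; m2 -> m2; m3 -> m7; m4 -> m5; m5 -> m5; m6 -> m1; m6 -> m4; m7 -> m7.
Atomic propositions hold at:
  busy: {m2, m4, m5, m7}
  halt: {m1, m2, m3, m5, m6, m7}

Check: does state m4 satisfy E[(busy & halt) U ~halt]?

Yes

Sat(busy & halt) = {m2, m5, m7}
Sat(~halt) = {m0, m4}
E[(busy & halt) U ~halt]: least fixpoint, start Z0 = Sat(~halt) = {m0, m4}, add states in Sat(busy & halt) with some successor in Z. Already a fixed point.
Sat(E[(busy & halt) U ~halt]) = {m0, m4}
m4 ∈ Sat(E[(busy & halt) U ~halt]) = {m0, m4}, so the formula holds at m4.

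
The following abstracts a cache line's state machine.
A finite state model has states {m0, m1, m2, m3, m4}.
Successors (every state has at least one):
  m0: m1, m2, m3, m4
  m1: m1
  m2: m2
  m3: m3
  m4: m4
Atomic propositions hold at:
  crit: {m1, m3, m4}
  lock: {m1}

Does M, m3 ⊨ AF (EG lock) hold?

EG lock: greatest fixpoint, start Z0 = {m1}, keep only states in Sat with some successor in Z. Already a fixed point.
Sat(EG lock) = {m1}
AF (EG lock): least fixpoint, start Z0 = {m1}, add states with every successor in Z. Already a fixed point.
Sat(AF (EG lock)) = {m1}
m3 ∉ Sat(AF (EG lock)) = {m1}, so the formula does not hold at m3.

No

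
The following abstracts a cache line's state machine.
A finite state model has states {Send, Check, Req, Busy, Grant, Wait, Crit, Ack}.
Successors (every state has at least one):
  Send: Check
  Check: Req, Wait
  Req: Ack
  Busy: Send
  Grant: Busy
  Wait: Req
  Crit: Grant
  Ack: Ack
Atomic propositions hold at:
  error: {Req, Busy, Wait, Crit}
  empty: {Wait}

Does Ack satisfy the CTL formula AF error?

AF error: least fixpoint, start Z0 = {Req, Busy, Wait, Crit}, add states with every successor in Z. Z1 = {Check, Req, Busy, Grant, Wait, Crit}; Z2 = {Send, Check, Req, Busy, Grant, Wait, Crit}; fixed.
Sat(AF error) = {Send, Check, Req, Busy, Grant, Wait, Crit}
Ack ∉ Sat(AF error) = {Send, Check, Req, Busy, Grant, Wait, Crit}, so the formula does not hold at Ack.

No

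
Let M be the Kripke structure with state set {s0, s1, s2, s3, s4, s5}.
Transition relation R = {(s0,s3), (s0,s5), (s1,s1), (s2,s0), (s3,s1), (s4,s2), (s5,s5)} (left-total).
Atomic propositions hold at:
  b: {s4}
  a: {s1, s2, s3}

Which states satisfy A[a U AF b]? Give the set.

AF b: least fixpoint, start Z0 = {s4}, add states with every successor in Z. Already a fixed point.
Sat(AF b) = {s4}
A[a U AF b]: least fixpoint, start Z0 = Sat(AF b) = {s4}, add states in Sat(a) with every successor in Z. Already a fixed point.
Sat(A[a U AF b]) = {s4}

{s4}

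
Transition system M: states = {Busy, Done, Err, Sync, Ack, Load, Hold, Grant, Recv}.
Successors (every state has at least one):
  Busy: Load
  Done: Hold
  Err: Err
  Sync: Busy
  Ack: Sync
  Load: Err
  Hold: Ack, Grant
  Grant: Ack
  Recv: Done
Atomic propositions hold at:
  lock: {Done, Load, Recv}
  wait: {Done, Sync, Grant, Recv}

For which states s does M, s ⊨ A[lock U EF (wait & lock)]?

Sat(wait & lock) = {Done, Recv}
EF (wait & lock): least fixpoint, start Z0 = {Done, Recv}, add states with some successor in Z. Already a fixed point.
Sat(EF (wait & lock)) = {Done, Recv}
A[lock U EF (wait & lock)]: least fixpoint, start Z0 = Sat(EF (wait & lock)) = {Done, Recv}, add states in Sat(lock) with every successor in Z. Already a fixed point.
Sat(A[lock U EF (wait & lock)]) = {Done, Recv}

{Done, Recv}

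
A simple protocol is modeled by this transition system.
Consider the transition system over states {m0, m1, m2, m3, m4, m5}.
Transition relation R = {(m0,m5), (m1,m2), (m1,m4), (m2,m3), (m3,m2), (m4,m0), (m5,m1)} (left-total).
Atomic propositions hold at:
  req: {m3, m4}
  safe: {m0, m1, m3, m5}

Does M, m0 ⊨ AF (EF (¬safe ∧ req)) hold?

Yes

Sat(¬safe) = {m2, m4}
Sat(¬safe ∧ req) = {m4}
EF (¬safe ∧ req): least fixpoint, start Z0 = {m4}, add states with some successor in Z. Z1 = {m1, m4}; Z2 = {m1, m4, m5}; Z3 = {m0, m1, m4, m5}; fixed.
Sat(EF (¬safe ∧ req)) = {m0, m1, m4, m5}
AF (EF (¬safe ∧ req)): least fixpoint, start Z0 = {m0, m1, m4, m5}, add states with every successor in Z. Already a fixed point.
Sat(AF (EF (¬safe ∧ req))) = {m0, m1, m4, m5}
m0 ∈ Sat(AF (EF (¬safe ∧ req))) = {m0, m1, m4, m5}, so the formula holds at m0.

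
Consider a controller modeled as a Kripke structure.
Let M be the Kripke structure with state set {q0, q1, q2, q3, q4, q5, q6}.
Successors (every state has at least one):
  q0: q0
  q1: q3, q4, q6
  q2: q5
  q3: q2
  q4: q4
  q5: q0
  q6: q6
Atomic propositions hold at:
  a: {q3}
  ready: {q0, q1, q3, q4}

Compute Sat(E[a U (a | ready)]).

{q0, q1, q3, q4}

Sat(a | ready) = {q0, q1, q3, q4}
E[a U (a | ready)]: least fixpoint, start Z0 = Sat((a | ready)) = {q0, q1, q3, q4}, add states in Sat(a) with some successor in Z. Already a fixed point.
Sat(E[a U (a | ready)]) = {q0, q1, q3, q4}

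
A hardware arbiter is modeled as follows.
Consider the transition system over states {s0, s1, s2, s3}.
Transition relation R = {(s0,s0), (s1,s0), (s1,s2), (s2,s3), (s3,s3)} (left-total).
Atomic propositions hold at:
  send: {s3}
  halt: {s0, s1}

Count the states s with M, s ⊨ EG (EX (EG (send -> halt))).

2

Sat(send -> halt) = {s0, s1, s2}
EG (send -> halt): greatest fixpoint, start Z0 = {s0, s1, s2}, keep only states in Sat with some successor in Z. Z1 = {s0, s1}; fixed.
Sat(EG (send -> halt)) = {s0, s1}
Sat(EX (EG (send -> halt))) = {s : some successor in {s0, s1}} = {s0, s1}
EG (EX (EG (send -> halt))): greatest fixpoint, start Z0 = {s0, s1}, keep only states in Sat with some successor in Z. Already a fixed point.
Sat(EG (EX (EG (send -> halt)))) = {s0, s1}
|Sat(EG (EX (EG (send -> halt))))| = |{s0, s1}| = 2.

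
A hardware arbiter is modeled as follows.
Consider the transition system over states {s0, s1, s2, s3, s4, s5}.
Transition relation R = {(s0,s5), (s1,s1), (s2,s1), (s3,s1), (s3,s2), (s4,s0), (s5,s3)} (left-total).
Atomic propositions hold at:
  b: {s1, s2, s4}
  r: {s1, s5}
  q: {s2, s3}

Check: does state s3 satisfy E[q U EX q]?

Yes

Sat(EX q) = {s : some successor in {s2, s3}} = {s3, s5}
E[q U EX q]: least fixpoint, start Z0 = Sat(EX q) = {s3, s5}, add states in Sat(q) with some successor in Z. Already a fixed point.
Sat(E[q U EX q]) = {s3, s5}
s3 ∈ Sat(E[q U EX q]) = {s3, s5}, so the formula holds at s3.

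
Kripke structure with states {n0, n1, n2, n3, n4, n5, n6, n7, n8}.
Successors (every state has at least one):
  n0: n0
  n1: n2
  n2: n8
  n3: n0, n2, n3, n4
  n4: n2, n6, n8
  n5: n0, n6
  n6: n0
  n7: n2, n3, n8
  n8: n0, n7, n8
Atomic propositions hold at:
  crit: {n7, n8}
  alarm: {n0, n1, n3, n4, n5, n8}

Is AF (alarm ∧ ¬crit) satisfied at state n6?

Sat(¬crit) = {n0, n1, n2, n3, n4, n5, n6}
Sat(alarm ∧ ¬crit) = {n0, n1, n3, n4, n5}
AF (alarm ∧ ¬crit): least fixpoint, start Z0 = {n0, n1, n3, n4, n5}, add states with every successor in Z. Z1 = {n0, n1, n3, n4, n5, n6}; fixed.
Sat(AF (alarm ∧ ¬crit)) = {n0, n1, n3, n4, n5, n6}
n6 ∈ Sat(AF (alarm ∧ ¬crit)) = {n0, n1, n3, n4, n5, n6}, so the formula holds at n6.

Yes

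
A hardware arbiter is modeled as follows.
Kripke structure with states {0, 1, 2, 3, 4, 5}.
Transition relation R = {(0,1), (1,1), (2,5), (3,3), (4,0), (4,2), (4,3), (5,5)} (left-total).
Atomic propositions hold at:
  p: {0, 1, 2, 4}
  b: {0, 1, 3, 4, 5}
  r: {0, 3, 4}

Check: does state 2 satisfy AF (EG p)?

EG p: greatest fixpoint, start Z0 = {0, 1, 2, 4}, keep only states in Sat with some successor in Z. Z1 = {0, 1, 4}; fixed.
Sat(EG p) = {0, 1, 4}
AF (EG p): least fixpoint, start Z0 = {0, 1, 4}, add states with every successor in Z. Already a fixed point.
Sat(AF (EG p)) = {0, 1, 4}
2 ∉ Sat(AF (EG p)) = {0, 1, 4}, so the formula does not hold at 2.

No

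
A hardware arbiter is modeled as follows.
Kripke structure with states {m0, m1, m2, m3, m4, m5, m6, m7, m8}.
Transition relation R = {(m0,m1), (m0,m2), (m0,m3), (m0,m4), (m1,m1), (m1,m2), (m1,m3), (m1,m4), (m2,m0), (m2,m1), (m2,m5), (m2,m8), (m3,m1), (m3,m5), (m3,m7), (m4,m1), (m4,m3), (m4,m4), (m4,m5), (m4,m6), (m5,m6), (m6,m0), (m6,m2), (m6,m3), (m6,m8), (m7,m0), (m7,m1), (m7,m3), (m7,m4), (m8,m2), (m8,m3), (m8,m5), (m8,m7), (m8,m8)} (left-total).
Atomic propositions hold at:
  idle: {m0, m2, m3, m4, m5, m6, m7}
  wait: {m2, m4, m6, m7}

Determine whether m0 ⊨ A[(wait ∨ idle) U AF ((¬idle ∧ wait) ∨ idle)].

Yes

Sat(wait ∨ idle) = {m0, m2, m3, m4, m5, m6, m7}
Sat(¬idle) = {m1, m8}
Sat(¬idle ∧ wait) = ∅
Sat((¬idle ∧ wait) ∨ idle) = {m0, m2, m3, m4, m5, m6, m7}
AF ((¬idle ∧ wait) ∨ idle): least fixpoint, start Z0 = {m0, m2, m3, m4, m5, m6, m7}, add states with every successor in Z. Already a fixed point.
Sat(AF ((¬idle ∧ wait) ∨ idle)) = {m0, m2, m3, m4, m5, m6, m7}
A[(wait ∨ idle) U AF ((¬idle ∧ wait) ∨ idle)]: least fixpoint, start Z0 = Sat(AF ((¬idle ∧ wait) ∨ idle)) = {m0, m2, m3, m4, m5, m6, m7}, add states in Sat(wait ∨ idle) with every successor in Z. Already a fixed point.
Sat(A[(wait ∨ idle) U AF ((¬idle ∧ wait) ∨ idle)]) = {m0, m2, m3, m4, m5, m6, m7}
m0 ∈ Sat(A[(wait ∨ idle) U AF ((¬idle ∧ wait) ∨ idle)]) = {m0, m2, m3, m4, m5, m6, m7}, so the formula holds at m0.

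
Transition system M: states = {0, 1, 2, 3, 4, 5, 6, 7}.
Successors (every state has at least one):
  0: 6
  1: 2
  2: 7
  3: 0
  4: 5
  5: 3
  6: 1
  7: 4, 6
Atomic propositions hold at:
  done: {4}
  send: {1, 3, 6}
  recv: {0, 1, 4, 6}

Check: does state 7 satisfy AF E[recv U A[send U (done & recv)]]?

No

Sat(done & recv) = {4}
A[send U (done & recv)]: least fixpoint, start Z0 = Sat((done & recv)) = {4}, add states in Sat(send) with every successor in Z. Already a fixed point.
Sat(A[send U (done & recv)]) = {4}
E[recv U A[send U (done & recv)]]: least fixpoint, start Z0 = Sat(A[send U (done & recv)]) = {4}, add states in Sat(recv) with some successor in Z. Already a fixed point.
Sat(E[recv U A[send U (done & recv)]]) = {4}
AF E[recv U A[send U (done & recv)]]: least fixpoint, start Z0 = {4}, add states with every successor in Z. Already a fixed point.
Sat(AF E[recv U A[send U (done & recv)]]) = {4}
7 ∉ Sat(AF E[recv U A[send U (done & recv)]]) = {4}, so the formula does not hold at 7.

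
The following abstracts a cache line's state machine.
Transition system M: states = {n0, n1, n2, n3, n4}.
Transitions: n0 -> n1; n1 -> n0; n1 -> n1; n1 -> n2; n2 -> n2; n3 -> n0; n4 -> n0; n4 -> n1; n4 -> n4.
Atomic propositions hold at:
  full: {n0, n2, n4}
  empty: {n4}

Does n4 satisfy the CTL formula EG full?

Yes

EG full: greatest fixpoint, start Z0 = {n0, n2, n4}, keep only states in Sat with some successor in Z. Z1 = {n2, n4}; fixed.
Sat(EG full) = {n2, n4}
n4 ∈ Sat(EG full) = {n2, n4}, so the formula holds at n4.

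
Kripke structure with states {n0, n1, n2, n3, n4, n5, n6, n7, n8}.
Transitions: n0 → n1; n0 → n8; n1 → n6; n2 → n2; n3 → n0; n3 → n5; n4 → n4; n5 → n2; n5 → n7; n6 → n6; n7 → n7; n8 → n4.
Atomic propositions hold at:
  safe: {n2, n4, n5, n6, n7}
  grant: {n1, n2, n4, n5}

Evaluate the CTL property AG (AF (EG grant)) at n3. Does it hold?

EG grant: greatest fixpoint, start Z0 = {n1, n2, n4, n5}, keep only states in Sat with some successor in Z. Z1 = {n2, n4, n5}; fixed.
Sat(EG grant) = {n2, n4, n5}
AF (EG grant): least fixpoint, start Z0 = {n2, n4, n5}, add states with every successor in Z. Z1 = {n2, n4, n5, n8}; fixed.
Sat(AF (EG grant)) = {n2, n4, n5, n8}
AG (AF (EG grant)): greatest fixpoint, start Z0 = {n2, n4, n5, n8}, keep only states in Sat with every successor in Z. Z1 = {n2, n4, n8}; fixed.
Sat(AG (AF (EG grant))) = {n2, n4, n8}
n3 ∉ Sat(AG (AF (EG grant))) = {n2, n4, n8}, so the formula does not hold at n3.

No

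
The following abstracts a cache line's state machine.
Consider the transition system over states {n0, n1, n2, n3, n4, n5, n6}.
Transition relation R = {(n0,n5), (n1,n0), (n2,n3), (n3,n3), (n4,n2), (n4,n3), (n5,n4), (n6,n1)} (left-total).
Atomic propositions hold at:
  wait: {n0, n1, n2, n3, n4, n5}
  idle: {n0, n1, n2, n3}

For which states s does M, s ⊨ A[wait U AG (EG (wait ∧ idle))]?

{n0, n1, n2, n3, n4, n5}

Sat(wait ∧ idle) = {n0, n1, n2, n3}
EG (wait ∧ idle): greatest fixpoint, start Z0 = {n0, n1, n2, n3}, keep only states in Sat with some successor in Z. Z1 = {n1, n2, n3}; Z2 = {n2, n3}; fixed.
Sat(EG (wait ∧ idle)) = {n2, n3}
AG (EG (wait ∧ idle)): greatest fixpoint, start Z0 = {n2, n3}, keep only states in Sat with every successor in Z. Already a fixed point.
Sat(AG (EG (wait ∧ idle))) = {n2, n3}
A[wait U AG (EG (wait ∧ idle))]: least fixpoint, start Z0 = Sat(AG (EG (wait ∧ idle))) = {n2, n3}, add states in Sat(wait) with every successor in Z. Z1 = {n2, n3, n4}; Z2 = {n2, n3, n4, n5}; Z3 = {n0, n2, n3, n4, n5}; Z4 = {n0, n1, n2, n3, n4, n5}; fixed.
Sat(A[wait U AG (EG (wait ∧ idle))]) = {n0, n1, n2, n3, n4, n5}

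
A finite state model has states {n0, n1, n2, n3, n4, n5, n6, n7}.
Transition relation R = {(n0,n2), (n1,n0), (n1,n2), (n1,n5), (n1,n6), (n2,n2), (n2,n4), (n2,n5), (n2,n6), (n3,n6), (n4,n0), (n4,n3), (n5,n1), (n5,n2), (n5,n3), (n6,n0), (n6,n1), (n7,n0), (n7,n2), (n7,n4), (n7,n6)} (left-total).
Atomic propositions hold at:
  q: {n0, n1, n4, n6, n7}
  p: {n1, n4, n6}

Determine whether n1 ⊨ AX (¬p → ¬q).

No

Sat(¬p) = {n0, n2, n3, n5, n7}
Sat(¬q) = {n2, n3, n5}
Sat(¬p → ¬q) = {n1, n2, n3, n4, n5, n6}
Sat(AX (¬p → ¬q)) = {s : every successor in {n1, n2, n3, n4, n5, n6}} = {n0, n2, n3, n5}
n1 ∉ Sat(AX (¬p → ¬q)) = {n0, n2, n3, n5}, so the formula does not hold at n1.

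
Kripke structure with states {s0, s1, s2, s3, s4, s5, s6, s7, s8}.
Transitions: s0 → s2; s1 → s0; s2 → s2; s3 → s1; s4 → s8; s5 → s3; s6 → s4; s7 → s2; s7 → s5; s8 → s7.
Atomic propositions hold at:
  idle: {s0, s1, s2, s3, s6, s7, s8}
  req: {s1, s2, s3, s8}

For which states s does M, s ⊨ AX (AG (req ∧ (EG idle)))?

{s0, s2}

EG idle: greatest fixpoint, start Z0 = {s0, s1, s2, s3, s6, s7, s8}, keep only states in Sat with some successor in Z. Z1 = {s0, s1, s2, s3, s7, s8}; fixed.
Sat(EG idle) = {s0, s1, s2, s3, s7, s8}
Sat(req ∧ (EG idle)) = {s1, s2, s3, s8}
AG (req ∧ (EG idle)): greatest fixpoint, start Z0 = {s1, s2, s3, s8}, keep only states in Sat with every successor in Z. Z1 = {s2, s3}; Z2 = {s2}; fixed.
Sat(AG (req ∧ (EG idle))) = {s2}
Sat(AX (AG (req ∧ (EG idle)))) = {s : every successor in {s2}} = {s0, s2}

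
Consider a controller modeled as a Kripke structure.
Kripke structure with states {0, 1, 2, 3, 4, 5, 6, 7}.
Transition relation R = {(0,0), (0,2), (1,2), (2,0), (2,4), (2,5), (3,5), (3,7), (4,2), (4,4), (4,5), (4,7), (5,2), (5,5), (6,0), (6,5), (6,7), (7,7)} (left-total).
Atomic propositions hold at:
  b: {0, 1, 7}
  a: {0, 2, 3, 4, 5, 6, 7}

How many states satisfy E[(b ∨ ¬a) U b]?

Sat(¬a) = {1}
Sat(b ∨ ¬a) = {0, 1, 7}
E[(b ∨ ¬a) U b]: least fixpoint, start Z0 = Sat(b) = {0, 1, 7}, add states in Sat(b ∨ ¬a) with some successor in Z. Already a fixed point.
Sat(E[(b ∨ ¬a) U b]) = {0, 1, 7}
|Sat(E[(b ∨ ¬a) U b])| = |{0, 1, 7}| = 3.

3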